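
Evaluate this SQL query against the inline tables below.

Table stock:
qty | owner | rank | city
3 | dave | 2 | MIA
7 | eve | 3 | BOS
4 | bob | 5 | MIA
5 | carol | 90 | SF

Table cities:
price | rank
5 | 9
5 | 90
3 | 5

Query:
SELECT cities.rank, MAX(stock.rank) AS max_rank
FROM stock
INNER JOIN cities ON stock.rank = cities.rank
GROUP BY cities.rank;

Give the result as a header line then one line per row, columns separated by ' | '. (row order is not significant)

After JOIN cities (2 rows):
stock.qty | stock.owner | stock.rank | stock.city | cities.price | cities.rank
4 | bob | 5 | MIA | 3 | 5
5 | carol | 90 | SF | 5 | 90
After GROUP BY (2 rows):
cities.rank | max_rank
5 | 5
90 | 90

== RESULT ==
cities.rank | max_rank
5 | 5
90 | 90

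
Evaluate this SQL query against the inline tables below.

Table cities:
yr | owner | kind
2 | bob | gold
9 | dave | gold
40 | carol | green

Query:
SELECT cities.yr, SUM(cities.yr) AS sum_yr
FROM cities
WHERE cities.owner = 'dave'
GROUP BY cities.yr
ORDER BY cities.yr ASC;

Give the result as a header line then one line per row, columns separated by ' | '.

== RESULT ==
cities.yr | sum_yr
9 | 9

Derivation:
After WHERE (1 rows):
cities.yr | cities.owner | cities.kind
9 | dave | gold
After GROUP BY (1 rows):
cities.yr | sum_yr
9 | 9
After ORDER BY (1 rows):
cities.yr | sum_yr
9 | 9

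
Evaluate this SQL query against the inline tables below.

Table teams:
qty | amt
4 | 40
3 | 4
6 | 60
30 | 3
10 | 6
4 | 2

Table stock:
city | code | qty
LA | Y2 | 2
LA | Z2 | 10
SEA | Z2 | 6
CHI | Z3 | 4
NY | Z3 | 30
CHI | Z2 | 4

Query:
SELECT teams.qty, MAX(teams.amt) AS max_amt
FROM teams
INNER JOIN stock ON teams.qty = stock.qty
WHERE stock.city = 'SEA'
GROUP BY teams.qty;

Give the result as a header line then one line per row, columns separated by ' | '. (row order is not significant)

== RESULT ==
teams.qty | max_amt
6 | 60

Derivation:
After JOIN stock (7 rows):
teams.qty | teams.amt | stock.city | stock.code | stock.qty
4 | 40 | CHI | Z3 | 4
4 | 40 | CHI | Z2 | 4
6 | 60 | SEA | Z2 | 6
30 | 3 | NY | Z3 | 30
10 | 6 | LA | Z2 | 10
4 | 2 | CHI | Z3 | 4
4 | 2 | CHI | Z2 | 4
After WHERE (1 rows):
teams.qty | teams.amt | stock.city | stock.code | stock.qty
6 | 60 | SEA | Z2 | 6
After GROUP BY (1 rows):
teams.qty | max_amt
6 | 60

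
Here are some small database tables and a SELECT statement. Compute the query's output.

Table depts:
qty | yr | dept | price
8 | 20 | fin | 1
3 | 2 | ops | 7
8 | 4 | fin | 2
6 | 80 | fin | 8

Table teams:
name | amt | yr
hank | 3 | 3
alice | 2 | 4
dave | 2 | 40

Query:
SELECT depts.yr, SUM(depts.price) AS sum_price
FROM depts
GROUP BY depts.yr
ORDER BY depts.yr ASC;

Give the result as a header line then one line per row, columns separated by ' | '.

== RESULT ==
depts.yr | sum_price
2 | 7
4 | 2
20 | 1
80 | 8

Derivation:
After GROUP BY (4 rows):
depts.yr | sum_price
20 | 1
2 | 7
4 | 2
80 | 8
After ORDER BY (4 rows):
depts.yr | sum_price
2 | 7
4 | 2
20 | 1
80 | 8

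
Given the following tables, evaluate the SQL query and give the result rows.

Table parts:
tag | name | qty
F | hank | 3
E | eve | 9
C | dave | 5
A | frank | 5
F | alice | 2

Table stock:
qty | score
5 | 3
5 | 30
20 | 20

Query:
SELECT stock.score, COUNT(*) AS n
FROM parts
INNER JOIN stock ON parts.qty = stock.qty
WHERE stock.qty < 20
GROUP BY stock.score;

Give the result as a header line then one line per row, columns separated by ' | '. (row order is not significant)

After JOIN stock (4 rows):
parts.tag | parts.name | parts.qty | stock.qty | stock.score
C | dave | 5 | 5 | 3
C | dave | 5 | 5 | 30
A | frank | 5 | 5 | 3
A | frank | 5 | 5 | 30
After WHERE (4 rows):
parts.tag | parts.name | parts.qty | stock.qty | stock.score
C | dave | 5 | 5 | 3
C | dave | 5 | 5 | 30
A | frank | 5 | 5 | 3
A | frank | 5 | 5 | 30
After GROUP BY (2 rows):
stock.score | n
3 | 2
30 | 2

== RESULT ==
stock.score | n
3 | 2
30 | 2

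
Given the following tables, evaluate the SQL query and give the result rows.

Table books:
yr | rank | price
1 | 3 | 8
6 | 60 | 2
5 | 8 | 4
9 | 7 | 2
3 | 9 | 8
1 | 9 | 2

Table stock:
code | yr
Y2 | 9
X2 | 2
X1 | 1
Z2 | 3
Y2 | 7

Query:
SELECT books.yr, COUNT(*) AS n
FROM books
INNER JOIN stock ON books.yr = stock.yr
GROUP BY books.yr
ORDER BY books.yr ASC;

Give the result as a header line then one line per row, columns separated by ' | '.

After JOIN stock (4 rows):
books.yr | books.rank | books.price | stock.code | stock.yr
1 | 3 | 8 | X1 | 1
9 | 7 | 2 | Y2 | 9
3 | 9 | 8 | Z2 | 3
1 | 9 | 2 | X1 | 1
After GROUP BY (3 rows):
books.yr | n
1 | 2
9 | 1
3 | 1
After ORDER BY (3 rows):
books.yr | n
1 | 2
3 | 1
9 | 1

== RESULT ==
books.yr | n
1 | 2
3 | 1
9 | 1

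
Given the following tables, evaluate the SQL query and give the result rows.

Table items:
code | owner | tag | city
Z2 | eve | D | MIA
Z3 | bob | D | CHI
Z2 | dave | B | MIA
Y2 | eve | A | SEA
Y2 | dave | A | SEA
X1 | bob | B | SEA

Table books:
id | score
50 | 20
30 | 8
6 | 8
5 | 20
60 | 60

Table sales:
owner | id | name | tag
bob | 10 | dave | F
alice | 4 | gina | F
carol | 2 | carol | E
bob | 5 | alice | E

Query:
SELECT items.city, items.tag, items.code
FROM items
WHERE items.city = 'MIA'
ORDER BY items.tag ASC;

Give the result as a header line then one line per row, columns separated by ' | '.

After WHERE (2 rows):
items.code | items.owner | items.tag | items.city
Z2 | eve | D | MIA
Z2 | dave | B | MIA
After SELECT (2 rows):
items.city | items.tag | items.code
MIA | D | Z2
MIA | B | Z2
After ORDER BY (2 rows):
items.city | items.tag | items.code
MIA | B | Z2
MIA | D | Z2

== RESULT ==
items.city | items.tag | items.code
MIA | B | Z2
MIA | D | Z2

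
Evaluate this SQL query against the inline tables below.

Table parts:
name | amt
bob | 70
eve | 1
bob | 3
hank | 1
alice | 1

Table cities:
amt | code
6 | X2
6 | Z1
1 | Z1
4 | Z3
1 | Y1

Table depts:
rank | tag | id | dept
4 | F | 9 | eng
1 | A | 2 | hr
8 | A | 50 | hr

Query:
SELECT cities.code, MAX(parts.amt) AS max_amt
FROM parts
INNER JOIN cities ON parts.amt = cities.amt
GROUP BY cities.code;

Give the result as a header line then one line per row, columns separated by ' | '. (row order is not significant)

== RESULT ==
cities.code | max_amt
Z1 | 1
Y1 | 1

Derivation:
After JOIN cities (6 rows):
parts.name | parts.amt | cities.amt | cities.code
eve | 1 | 1 | Z1
eve | 1 | 1 | Y1
hank | 1 | 1 | Z1
hank | 1 | 1 | Y1
alice | 1 | 1 | Z1
alice | 1 | 1 | Y1
After GROUP BY (2 rows):
cities.code | max_amt
Z1 | 1
Y1 | 1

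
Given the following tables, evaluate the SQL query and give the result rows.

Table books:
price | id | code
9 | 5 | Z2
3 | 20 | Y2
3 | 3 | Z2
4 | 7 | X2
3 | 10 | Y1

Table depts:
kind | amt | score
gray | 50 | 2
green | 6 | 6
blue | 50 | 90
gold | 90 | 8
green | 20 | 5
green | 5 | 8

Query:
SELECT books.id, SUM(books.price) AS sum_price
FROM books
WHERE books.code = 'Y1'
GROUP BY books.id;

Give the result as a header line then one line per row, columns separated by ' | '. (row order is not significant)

== RESULT ==
books.id | sum_price
10 | 3

Derivation:
After WHERE (1 rows):
books.price | books.id | books.code
3 | 10 | Y1
After GROUP BY (1 rows):
books.id | sum_price
10 | 3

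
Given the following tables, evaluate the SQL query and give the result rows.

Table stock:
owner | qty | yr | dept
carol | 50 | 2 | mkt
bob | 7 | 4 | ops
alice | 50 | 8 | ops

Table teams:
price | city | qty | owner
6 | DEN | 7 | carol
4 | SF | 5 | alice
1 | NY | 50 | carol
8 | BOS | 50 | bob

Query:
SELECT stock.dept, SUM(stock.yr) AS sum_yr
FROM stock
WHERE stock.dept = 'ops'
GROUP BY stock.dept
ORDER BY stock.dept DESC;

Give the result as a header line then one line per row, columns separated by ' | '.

== RESULT ==
stock.dept | sum_yr
ops | 12

Derivation:
After WHERE (2 rows):
stock.owner | stock.qty | stock.yr | stock.dept
bob | 7 | 4 | ops
alice | 50 | 8 | ops
After GROUP BY (1 rows):
stock.dept | sum_yr
ops | 12
After ORDER BY (1 rows):
stock.dept | sum_yr
ops | 12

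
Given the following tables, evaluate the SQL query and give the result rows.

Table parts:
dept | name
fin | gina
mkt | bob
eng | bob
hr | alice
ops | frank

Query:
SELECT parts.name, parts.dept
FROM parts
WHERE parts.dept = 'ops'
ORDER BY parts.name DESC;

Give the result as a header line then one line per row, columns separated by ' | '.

== RESULT ==
parts.name | parts.dept
frank | ops

Derivation:
After WHERE (1 rows):
parts.dept | parts.name
ops | frank
After SELECT (1 rows):
parts.name | parts.dept
frank | ops
After ORDER BY (1 rows):
parts.name | parts.dept
frank | ops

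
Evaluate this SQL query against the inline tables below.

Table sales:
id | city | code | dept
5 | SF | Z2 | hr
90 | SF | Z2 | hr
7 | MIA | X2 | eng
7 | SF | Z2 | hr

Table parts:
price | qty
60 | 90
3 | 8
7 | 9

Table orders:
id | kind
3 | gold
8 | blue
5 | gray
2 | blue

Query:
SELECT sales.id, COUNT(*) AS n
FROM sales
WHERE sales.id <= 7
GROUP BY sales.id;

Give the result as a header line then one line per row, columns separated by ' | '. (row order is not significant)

== RESULT ==
sales.id | n
5 | 1
7 | 2

Derivation:
After WHERE (3 rows):
sales.id | sales.city | sales.code | sales.dept
5 | SF | Z2 | hr
7 | MIA | X2 | eng
7 | SF | Z2 | hr
After GROUP BY (2 rows):
sales.id | n
5 | 1
7 | 2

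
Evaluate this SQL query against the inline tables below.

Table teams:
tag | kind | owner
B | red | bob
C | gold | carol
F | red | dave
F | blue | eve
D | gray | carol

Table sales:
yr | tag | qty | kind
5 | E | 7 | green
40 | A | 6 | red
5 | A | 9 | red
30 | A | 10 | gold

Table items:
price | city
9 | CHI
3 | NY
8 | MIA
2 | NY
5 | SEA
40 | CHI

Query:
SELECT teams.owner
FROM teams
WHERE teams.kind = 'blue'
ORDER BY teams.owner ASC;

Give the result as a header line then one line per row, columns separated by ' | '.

After WHERE (1 rows):
teams.tag | teams.kind | teams.owner
F | blue | eve
After SELECT (1 rows):
teams.owner
eve
After ORDER BY (1 rows):
teams.owner
eve

== RESULT ==
teams.owner
eve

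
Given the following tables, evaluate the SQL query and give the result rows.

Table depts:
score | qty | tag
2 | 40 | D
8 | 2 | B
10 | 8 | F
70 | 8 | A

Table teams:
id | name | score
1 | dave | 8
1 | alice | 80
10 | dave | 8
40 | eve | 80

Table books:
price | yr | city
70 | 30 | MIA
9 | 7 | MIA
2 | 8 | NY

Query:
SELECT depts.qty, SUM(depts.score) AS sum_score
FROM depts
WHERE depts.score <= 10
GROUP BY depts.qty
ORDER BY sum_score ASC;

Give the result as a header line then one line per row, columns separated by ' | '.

After WHERE (3 rows):
depts.score | depts.qty | depts.tag
2 | 40 | D
8 | 2 | B
10 | 8 | F
After GROUP BY (3 rows):
depts.qty | sum_score
40 | 2
2 | 8
8 | 10
After ORDER BY (3 rows):
depts.qty | sum_score
40 | 2
2 | 8
8 | 10

== RESULT ==
depts.qty | sum_score
40 | 2
2 | 8
8 | 10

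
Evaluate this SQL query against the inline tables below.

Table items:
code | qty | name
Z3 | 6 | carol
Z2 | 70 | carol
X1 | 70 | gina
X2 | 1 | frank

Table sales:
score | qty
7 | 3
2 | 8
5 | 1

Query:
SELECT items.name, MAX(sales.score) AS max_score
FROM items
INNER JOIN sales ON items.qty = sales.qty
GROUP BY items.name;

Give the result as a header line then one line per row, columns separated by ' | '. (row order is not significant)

After JOIN sales (1 rows):
items.code | items.qty | items.name | sales.score | sales.qty
X2 | 1 | frank | 5 | 1
After GROUP BY (1 rows):
items.name | max_score
frank | 5

== RESULT ==
items.name | max_score
frank | 5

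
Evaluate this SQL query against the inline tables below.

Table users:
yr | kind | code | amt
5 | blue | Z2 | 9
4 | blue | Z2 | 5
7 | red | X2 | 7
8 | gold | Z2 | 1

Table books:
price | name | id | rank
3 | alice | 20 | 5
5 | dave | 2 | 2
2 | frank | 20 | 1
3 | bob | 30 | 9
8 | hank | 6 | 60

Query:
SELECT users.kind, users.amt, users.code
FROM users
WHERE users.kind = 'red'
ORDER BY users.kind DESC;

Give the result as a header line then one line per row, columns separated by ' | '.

== RESULT ==
users.kind | users.amt | users.code
red | 7 | X2

Derivation:
After WHERE (1 rows):
users.yr | users.kind | users.code | users.amt
7 | red | X2 | 7
After SELECT (1 rows):
users.kind | users.amt | users.code
red | 7 | X2
After ORDER BY (1 rows):
users.kind | users.amt | users.code
red | 7 | X2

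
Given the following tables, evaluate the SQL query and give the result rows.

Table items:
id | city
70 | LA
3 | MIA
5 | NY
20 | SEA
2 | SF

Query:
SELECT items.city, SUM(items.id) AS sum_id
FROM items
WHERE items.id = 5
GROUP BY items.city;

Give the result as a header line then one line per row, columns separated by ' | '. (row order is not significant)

== RESULT ==
items.city | sum_id
NY | 5

Derivation:
After WHERE (1 rows):
items.id | items.city
5 | NY
After GROUP BY (1 rows):
items.city | sum_id
NY | 5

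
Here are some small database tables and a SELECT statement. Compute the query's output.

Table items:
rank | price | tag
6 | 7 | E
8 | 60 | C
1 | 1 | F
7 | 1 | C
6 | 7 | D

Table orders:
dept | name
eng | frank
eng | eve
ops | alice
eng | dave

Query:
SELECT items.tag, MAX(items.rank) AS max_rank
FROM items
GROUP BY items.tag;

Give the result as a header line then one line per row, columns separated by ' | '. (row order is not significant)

After GROUP BY (4 rows):
items.tag | max_rank
E | 6
C | 8
F | 1
D | 6

== RESULT ==
items.tag | max_rank
E | 6
C | 8
F | 1
D | 6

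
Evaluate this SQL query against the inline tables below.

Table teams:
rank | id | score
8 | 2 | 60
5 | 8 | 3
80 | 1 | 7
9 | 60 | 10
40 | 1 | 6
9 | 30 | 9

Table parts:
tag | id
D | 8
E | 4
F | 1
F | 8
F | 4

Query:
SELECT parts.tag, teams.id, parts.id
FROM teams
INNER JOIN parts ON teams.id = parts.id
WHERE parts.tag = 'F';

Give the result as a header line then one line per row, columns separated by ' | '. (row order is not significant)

== RESULT ==
parts.tag | teams.id | parts.id
F | 8 | 8
F | 1 | 1
F | 1 | 1

Derivation:
After JOIN parts (4 rows):
teams.rank | teams.id | teams.score | parts.tag | parts.id
5 | 8 | 3 | D | 8
5 | 8 | 3 | F | 8
80 | 1 | 7 | F | 1
40 | 1 | 6 | F | 1
After WHERE (3 rows):
teams.rank | teams.id | teams.score | parts.tag | parts.id
5 | 8 | 3 | F | 8
80 | 1 | 7 | F | 1
40 | 1 | 6 | F | 1
After SELECT (3 rows):
parts.tag | teams.id | parts.id
F | 8 | 8
F | 1 | 1
F | 1 | 1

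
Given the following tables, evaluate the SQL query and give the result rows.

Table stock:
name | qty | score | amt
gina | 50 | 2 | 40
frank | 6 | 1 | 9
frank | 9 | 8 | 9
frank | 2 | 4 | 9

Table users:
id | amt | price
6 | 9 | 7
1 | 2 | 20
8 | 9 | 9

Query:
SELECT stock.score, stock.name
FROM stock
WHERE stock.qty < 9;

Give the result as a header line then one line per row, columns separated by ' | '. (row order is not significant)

After WHERE (2 rows):
stock.name | stock.qty | stock.score | stock.amt
frank | 6 | 1 | 9
frank | 2 | 4 | 9
After SELECT (2 rows):
stock.score | stock.name
1 | frank
4 | frank

== RESULT ==
stock.score | stock.name
1 | frank
4 | frank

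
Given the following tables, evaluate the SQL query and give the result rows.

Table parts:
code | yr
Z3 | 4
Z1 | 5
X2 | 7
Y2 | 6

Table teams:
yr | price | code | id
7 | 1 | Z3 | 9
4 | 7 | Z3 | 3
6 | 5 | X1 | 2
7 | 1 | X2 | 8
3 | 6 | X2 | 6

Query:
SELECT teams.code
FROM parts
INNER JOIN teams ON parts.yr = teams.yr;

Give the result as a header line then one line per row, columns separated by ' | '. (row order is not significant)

== RESULT ==
teams.code
Z3
Z3
X2
X1

Derivation:
After JOIN teams (4 rows):
parts.code | parts.yr | teams.yr | teams.price | teams.code | teams.id
Z3 | 4 | 4 | 7 | Z3 | 3
X2 | 7 | 7 | 1 | Z3 | 9
X2 | 7 | 7 | 1 | X2 | 8
Y2 | 6 | 6 | 5 | X1 | 2
After SELECT (4 rows):
teams.code
Z3
Z3
X2
X1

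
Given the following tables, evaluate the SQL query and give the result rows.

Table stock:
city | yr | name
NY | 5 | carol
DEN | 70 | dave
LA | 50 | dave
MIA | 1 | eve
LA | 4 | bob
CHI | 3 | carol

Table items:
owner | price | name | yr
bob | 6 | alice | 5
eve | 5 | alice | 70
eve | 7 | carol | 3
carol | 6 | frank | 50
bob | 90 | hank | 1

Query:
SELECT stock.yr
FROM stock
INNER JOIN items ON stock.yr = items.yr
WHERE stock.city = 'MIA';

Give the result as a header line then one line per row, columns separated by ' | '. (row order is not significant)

== RESULT ==
stock.yr
1

Derivation:
After JOIN items (5 rows):
stock.city | stock.yr | stock.name | items.owner | items.price | items.name | items.yr
NY | 5 | carol | bob | 6 | alice | 5
DEN | 70 | dave | eve | 5 | alice | 70
LA | 50 | dave | carol | 6 | frank | 50
MIA | 1 | eve | bob | 90 | hank | 1
CHI | 3 | carol | eve | 7 | carol | 3
After WHERE (1 rows):
stock.city | stock.yr | stock.name | items.owner | items.price | items.name | items.yr
MIA | 1 | eve | bob | 90 | hank | 1
After SELECT (1 rows):
stock.yr
1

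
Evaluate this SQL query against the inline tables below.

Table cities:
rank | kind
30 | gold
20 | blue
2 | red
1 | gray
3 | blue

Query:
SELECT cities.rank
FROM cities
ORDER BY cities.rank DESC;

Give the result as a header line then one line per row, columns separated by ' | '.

After SELECT (5 rows):
cities.rank
30
20
2
1
3
After ORDER BY (5 rows):
cities.rank
30
20
3
2
1

== RESULT ==
cities.rank
30
20
3
2
1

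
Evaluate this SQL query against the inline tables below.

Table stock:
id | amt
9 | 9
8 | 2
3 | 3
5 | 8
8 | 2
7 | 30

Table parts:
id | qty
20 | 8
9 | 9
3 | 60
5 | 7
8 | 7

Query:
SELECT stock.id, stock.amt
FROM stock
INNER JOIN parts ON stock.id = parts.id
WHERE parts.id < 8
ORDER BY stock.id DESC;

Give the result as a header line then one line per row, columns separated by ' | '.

== RESULT ==
stock.id | stock.amt
5 | 8
3 | 3

Derivation:
After JOIN parts (5 rows):
stock.id | stock.amt | parts.id | parts.qty
9 | 9 | 9 | 9
8 | 2 | 8 | 7
3 | 3 | 3 | 60
5 | 8 | 5 | 7
8 | 2 | 8 | 7
After WHERE (2 rows):
stock.id | stock.amt | parts.id | parts.qty
3 | 3 | 3 | 60
5 | 8 | 5 | 7
After SELECT (2 rows):
stock.id | stock.amt
3 | 3
5 | 8
After ORDER BY (2 rows):
stock.id | stock.amt
5 | 8
3 | 3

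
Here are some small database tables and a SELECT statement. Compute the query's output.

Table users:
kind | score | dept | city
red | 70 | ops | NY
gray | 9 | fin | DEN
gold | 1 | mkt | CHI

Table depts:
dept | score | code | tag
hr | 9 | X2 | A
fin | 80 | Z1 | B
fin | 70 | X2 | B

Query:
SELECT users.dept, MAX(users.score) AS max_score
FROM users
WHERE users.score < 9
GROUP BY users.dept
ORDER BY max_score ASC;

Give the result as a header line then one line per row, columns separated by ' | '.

== RESULT ==
users.dept | max_score
mkt | 1

Derivation:
After WHERE (1 rows):
users.kind | users.score | users.dept | users.city
gold | 1 | mkt | CHI
After GROUP BY (1 rows):
users.dept | max_score
mkt | 1
After ORDER BY (1 rows):
users.dept | max_score
mkt | 1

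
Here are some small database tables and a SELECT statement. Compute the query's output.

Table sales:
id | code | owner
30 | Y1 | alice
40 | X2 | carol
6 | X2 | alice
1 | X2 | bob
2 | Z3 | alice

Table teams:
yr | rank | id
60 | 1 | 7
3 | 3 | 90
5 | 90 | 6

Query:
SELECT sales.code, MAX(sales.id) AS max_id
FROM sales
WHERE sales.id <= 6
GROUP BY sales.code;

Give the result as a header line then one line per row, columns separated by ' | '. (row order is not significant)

After WHERE (3 rows):
sales.id | sales.code | sales.owner
6 | X2 | alice
1 | X2 | bob
2 | Z3 | alice
After GROUP BY (2 rows):
sales.code | max_id
X2 | 6
Z3 | 2

== RESULT ==
sales.code | max_id
X2 | 6
Z3 | 2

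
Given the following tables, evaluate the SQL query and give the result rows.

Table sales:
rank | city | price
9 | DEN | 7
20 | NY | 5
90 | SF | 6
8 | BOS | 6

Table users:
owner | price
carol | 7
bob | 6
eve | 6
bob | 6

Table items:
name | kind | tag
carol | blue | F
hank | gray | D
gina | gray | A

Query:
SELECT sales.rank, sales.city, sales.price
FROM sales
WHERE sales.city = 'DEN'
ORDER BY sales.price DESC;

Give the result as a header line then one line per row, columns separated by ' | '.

After WHERE (1 rows):
sales.rank | sales.city | sales.price
9 | DEN | 7
After SELECT (1 rows):
sales.rank | sales.city | sales.price
9 | DEN | 7
After ORDER BY (1 rows):
sales.rank | sales.city | sales.price
9 | DEN | 7

== RESULT ==
sales.rank | sales.city | sales.price
9 | DEN | 7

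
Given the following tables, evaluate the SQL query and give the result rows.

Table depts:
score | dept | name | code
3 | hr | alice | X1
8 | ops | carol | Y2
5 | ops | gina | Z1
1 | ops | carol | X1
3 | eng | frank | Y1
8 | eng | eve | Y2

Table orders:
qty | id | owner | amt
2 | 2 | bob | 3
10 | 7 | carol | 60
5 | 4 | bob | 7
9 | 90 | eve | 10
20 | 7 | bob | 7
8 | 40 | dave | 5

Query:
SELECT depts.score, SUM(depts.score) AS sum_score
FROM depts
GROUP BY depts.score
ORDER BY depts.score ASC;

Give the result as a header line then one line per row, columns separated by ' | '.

After GROUP BY (4 rows):
depts.score | sum_score
3 | 6
8 | 16
5 | 5
1 | 1
After ORDER BY (4 rows):
depts.score | sum_score
1 | 1
3 | 6
5 | 5
8 | 16

== RESULT ==
depts.score | sum_score
1 | 1
3 | 6
5 | 5
8 | 16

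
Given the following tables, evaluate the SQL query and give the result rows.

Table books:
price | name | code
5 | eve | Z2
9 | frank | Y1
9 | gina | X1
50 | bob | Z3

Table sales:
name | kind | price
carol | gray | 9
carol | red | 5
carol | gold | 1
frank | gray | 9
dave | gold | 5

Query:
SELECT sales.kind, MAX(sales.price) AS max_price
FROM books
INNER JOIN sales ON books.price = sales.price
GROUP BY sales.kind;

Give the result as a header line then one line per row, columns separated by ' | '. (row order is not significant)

After JOIN sales (6 rows):
books.price | books.name | books.code | sales.name | sales.kind | sales.price
5 | eve | Z2 | carol | red | 5
5 | eve | Z2 | dave | gold | 5
9 | frank | Y1 | carol | gray | 9
9 | frank | Y1 | frank | gray | 9
9 | gina | X1 | carol | gray | 9
9 | gina | X1 | frank | gray | 9
After GROUP BY (3 rows):
sales.kind | max_price
red | 5
gold | 5
gray | 9

== RESULT ==
sales.kind | max_price
red | 5
gold | 5
gray | 9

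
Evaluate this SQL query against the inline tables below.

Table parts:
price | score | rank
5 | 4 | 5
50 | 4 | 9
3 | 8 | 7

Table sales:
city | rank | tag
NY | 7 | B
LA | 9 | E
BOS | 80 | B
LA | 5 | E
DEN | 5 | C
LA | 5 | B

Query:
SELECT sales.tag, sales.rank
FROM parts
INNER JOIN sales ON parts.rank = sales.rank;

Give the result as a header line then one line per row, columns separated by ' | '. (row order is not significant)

After JOIN sales (5 rows):
parts.price | parts.score | parts.rank | sales.city | sales.rank | sales.tag
5 | 4 | 5 | LA | 5 | E
5 | 4 | 5 | DEN | 5 | C
5 | 4 | 5 | LA | 5 | B
50 | 4 | 9 | LA | 9 | E
3 | 8 | 7 | NY | 7 | B
After SELECT (5 rows):
sales.tag | sales.rank
E | 5
C | 5
B | 5
E | 9
B | 7

== RESULT ==
sales.tag | sales.rank
E | 5
C | 5
B | 5
E | 9
B | 7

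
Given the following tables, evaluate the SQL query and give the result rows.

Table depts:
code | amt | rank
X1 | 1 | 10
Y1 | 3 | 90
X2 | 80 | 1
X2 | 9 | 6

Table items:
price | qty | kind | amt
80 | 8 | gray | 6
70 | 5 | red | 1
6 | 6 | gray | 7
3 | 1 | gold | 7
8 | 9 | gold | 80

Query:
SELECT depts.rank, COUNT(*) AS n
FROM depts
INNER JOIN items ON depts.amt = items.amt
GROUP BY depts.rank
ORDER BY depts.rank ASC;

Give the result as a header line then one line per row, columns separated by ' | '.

== RESULT ==
depts.rank | n
1 | 1
10 | 1

Derivation:
After JOIN items (2 rows):
depts.code | depts.amt | depts.rank | items.price | items.qty | items.kind | items.amt
X1 | 1 | 10 | 70 | 5 | red | 1
X2 | 80 | 1 | 8 | 9 | gold | 80
After GROUP BY (2 rows):
depts.rank | n
10 | 1
1 | 1
After ORDER BY (2 rows):
depts.rank | n
1 | 1
10 | 1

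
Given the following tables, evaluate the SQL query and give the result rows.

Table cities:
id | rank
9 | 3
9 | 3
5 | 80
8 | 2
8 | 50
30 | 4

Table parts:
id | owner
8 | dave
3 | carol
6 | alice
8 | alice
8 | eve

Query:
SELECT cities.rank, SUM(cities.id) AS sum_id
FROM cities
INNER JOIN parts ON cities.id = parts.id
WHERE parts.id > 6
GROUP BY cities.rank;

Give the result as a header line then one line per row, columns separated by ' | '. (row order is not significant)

After JOIN parts (6 rows):
cities.id | cities.rank | parts.id | parts.owner
8 | 2 | 8 | dave
8 | 2 | 8 | alice
8 | 2 | 8 | eve
8 | 50 | 8 | dave
8 | 50 | 8 | alice
8 | 50 | 8 | eve
After WHERE (6 rows):
cities.id | cities.rank | parts.id | parts.owner
8 | 2 | 8 | dave
8 | 2 | 8 | alice
8 | 2 | 8 | eve
8 | 50 | 8 | dave
8 | 50 | 8 | alice
8 | 50 | 8 | eve
After GROUP BY (2 rows):
cities.rank | sum_id
2 | 24
50 | 24

== RESULT ==
cities.rank | sum_id
2 | 24
50 | 24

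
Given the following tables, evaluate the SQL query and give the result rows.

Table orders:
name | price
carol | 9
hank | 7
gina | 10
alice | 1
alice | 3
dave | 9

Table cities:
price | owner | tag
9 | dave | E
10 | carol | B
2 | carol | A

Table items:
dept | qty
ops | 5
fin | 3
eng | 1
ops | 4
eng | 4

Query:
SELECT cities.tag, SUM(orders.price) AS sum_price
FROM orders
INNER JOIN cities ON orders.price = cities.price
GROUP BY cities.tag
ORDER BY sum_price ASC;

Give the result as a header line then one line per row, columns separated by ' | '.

After JOIN cities (3 rows):
orders.name | orders.price | cities.price | cities.owner | cities.tag
carol | 9 | 9 | dave | E
gina | 10 | 10 | carol | B
dave | 9 | 9 | dave | E
After GROUP BY (2 rows):
cities.tag | sum_price
E | 18
B | 10
After ORDER BY (2 rows):
cities.tag | sum_price
B | 10
E | 18

== RESULT ==
cities.tag | sum_price
B | 10
E | 18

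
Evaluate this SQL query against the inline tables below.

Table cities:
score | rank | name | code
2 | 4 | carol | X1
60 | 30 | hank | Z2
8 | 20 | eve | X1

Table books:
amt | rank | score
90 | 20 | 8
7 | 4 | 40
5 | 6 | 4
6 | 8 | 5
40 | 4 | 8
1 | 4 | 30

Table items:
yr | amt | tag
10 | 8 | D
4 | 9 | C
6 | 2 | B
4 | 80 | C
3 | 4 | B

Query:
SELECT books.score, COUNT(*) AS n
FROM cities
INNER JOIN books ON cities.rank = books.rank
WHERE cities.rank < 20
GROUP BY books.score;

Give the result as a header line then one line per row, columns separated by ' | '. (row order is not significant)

== RESULT ==
books.score | n
40 | 1
8 | 1
30 | 1

Derivation:
After JOIN books (4 rows):
cities.score | cities.rank | cities.name | cities.code | books.amt | books.rank | books.score
2 | 4 | carol | X1 | 7 | 4 | 40
2 | 4 | carol | X1 | 40 | 4 | 8
2 | 4 | carol | X1 | 1 | 4 | 30
8 | 20 | eve | X1 | 90 | 20 | 8
After WHERE (3 rows):
cities.score | cities.rank | cities.name | cities.code | books.amt | books.rank | books.score
2 | 4 | carol | X1 | 7 | 4 | 40
2 | 4 | carol | X1 | 40 | 4 | 8
2 | 4 | carol | X1 | 1 | 4 | 30
After GROUP BY (3 rows):
books.score | n
40 | 1
8 | 1
30 | 1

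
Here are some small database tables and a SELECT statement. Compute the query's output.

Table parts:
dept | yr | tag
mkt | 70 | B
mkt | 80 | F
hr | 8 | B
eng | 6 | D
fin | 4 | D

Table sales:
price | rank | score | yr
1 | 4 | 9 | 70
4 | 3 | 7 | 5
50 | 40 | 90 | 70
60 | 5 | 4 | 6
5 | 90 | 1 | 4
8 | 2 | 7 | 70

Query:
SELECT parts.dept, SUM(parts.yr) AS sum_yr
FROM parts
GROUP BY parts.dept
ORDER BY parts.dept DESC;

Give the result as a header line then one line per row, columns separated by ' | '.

== RESULT ==
parts.dept | sum_yr
mkt | 150
hr | 8
fin | 4
eng | 6

Derivation:
After GROUP BY (4 rows):
parts.dept | sum_yr
mkt | 150
hr | 8
eng | 6
fin | 4
After ORDER BY (4 rows):
parts.dept | sum_yr
mkt | 150
hr | 8
fin | 4
eng | 6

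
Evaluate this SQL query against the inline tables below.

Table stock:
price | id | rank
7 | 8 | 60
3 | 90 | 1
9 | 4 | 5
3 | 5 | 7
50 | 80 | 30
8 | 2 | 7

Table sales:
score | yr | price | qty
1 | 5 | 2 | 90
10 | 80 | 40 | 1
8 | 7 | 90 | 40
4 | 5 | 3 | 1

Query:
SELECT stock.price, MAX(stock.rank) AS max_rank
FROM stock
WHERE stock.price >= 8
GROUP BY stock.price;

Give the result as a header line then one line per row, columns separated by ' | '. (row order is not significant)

After WHERE (3 rows):
stock.price | stock.id | stock.rank
9 | 4 | 5
50 | 80 | 30
8 | 2 | 7
After GROUP BY (3 rows):
stock.price | max_rank
9 | 5
50 | 30
8 | 7

== RESULT ==
stock.price | max_rank
9 | 5
50 | 30
8 | 7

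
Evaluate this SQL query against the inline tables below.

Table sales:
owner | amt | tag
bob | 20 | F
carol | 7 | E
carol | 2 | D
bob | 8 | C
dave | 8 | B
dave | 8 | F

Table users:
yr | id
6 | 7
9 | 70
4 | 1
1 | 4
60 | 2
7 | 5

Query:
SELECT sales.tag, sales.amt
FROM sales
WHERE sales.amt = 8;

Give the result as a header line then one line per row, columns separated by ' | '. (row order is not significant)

== RESULT ==
sales.tag | sales.amt
C | 8
B | 8
F | 8

Derivation:
After WHERE (3 rows):
sales.owner | sales.amt | sales.tag
bob | 8 | C
dave | 8 | B
dave | 8 | F
After SELECT (3 rows):
sales.tag | sales.amt
C | 8
B | 8
F | 8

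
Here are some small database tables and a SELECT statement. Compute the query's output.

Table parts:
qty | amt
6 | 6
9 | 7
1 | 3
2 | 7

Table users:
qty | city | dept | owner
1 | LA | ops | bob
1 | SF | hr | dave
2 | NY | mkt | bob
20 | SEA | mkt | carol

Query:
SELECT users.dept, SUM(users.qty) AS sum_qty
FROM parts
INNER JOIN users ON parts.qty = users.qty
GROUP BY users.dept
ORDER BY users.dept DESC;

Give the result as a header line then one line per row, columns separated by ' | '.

== RESULT ==
users.dept | sum_qty
ops | 1
mkt | 2
hr | 1

Derivation:
After JOIN users (3 rows):
parts.qty | parts.amt | users.qty | users.city | users.dept | users.owner
1 | 3 | 1 | LA | ops | bob
1 | 3 | 1 | SF | hr | dave
2 | 7 | 2 | NY | mkt | bob
After GROUP BY (3 rows):
users.dept | sum_qty
ops | 1
hr | 1
mkt | 2
After ORDER BY (3 rows):
users.dept | sum_qty
ops | 1
mkt | 2
hr | 1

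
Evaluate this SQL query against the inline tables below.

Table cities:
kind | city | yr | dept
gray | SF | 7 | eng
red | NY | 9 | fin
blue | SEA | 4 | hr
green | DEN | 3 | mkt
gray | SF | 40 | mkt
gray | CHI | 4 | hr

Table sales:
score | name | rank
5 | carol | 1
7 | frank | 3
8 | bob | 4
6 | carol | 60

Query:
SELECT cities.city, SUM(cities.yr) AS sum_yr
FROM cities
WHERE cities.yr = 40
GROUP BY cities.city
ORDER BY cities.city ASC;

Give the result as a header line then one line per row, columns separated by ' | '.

== RESULT ==
cities.city | sum_yr
SF | 40

Derivation:
After WHERE (1 rows):
cities.kind | cities.city | cities.yr | cities.dept
gray | SF | 40 | mkt
After GROUP BY (1 rows):
cities.city | sum_yr
SF | 40
After ORDER BY (1 rows):
cities.city | sum_yr
SF | 40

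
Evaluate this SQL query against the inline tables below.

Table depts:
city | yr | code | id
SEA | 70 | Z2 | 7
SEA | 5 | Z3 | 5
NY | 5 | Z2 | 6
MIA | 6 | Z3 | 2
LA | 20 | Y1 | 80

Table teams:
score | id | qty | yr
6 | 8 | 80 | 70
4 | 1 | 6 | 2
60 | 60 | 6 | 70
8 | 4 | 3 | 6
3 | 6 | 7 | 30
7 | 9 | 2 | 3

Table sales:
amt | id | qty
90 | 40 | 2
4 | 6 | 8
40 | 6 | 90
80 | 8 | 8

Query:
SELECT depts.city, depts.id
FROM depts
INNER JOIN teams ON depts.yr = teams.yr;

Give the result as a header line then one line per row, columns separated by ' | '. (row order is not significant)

After JOIN teams (3 rows):
depts.city | depts.yr | depts.code | depts.id | teams.score | teams.id | teams.qty | teams.yr
SEA | 70 | Z2 | 7 | 6 | 8 | 80 | 70
SEA | 70 | Z2 | 7 | 60 | 60 | 6 | 70
MIA | 6 | Z3 | 2 | 8 | 4 | 3 | 6
After SELECT (3 rows):
depts.city | depts.id
SEA | 7
SEA | 7
MIA | 2

== RESULT ==
depts.city | depts.id
SEA | 7
SEA | 7
MIA | 2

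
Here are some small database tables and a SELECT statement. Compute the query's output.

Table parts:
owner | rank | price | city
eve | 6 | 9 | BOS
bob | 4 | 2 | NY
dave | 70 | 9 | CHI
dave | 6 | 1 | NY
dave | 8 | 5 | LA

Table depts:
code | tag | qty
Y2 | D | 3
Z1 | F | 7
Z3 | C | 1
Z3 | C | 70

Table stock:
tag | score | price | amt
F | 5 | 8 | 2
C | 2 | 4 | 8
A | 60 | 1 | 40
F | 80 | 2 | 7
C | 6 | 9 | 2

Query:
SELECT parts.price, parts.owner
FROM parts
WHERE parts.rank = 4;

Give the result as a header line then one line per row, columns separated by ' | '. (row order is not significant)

After WHERE (1 rows):
parts.owner | parts.rank | parts.price | parts.city
bob | 4 | 2 | NY
After SELECT (1 rows):
parts.price | parts.owner
2 | bob

== RESULT ==
parts.price | parts.owner
2 | bob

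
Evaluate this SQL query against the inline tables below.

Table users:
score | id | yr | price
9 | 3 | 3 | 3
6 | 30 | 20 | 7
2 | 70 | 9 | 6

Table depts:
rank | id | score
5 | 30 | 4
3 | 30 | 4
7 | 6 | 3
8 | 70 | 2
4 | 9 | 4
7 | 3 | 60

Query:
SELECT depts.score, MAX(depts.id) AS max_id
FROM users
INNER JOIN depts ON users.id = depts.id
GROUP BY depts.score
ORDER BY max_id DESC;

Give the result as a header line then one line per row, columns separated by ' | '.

== RESULT ==
depts.score | max_id
2 | 70
4 | 30
60 | 3

Derivation:
After JOIN depts (4 rows):
users.score | users.id | users.yr | users.price | depts.rank | depts.id | depts.score
9 | 3 | 3 | 3 | 7 | 3 | 60
6 | 30 | 20 | 7 | 5 | 30 | 4
6 | 30 | 20 | 7 | 3 | 30 | 4
2 | 70 | 9 | 6 | 8 | 70 | 2
After GROUP BY (3 rows):
depts.score | max_id
60 | 3
4 | 30
2 | 70
After ORDER BY (3 rows):
depts.score | max_id
2 | 70
4 | 30
60 | 3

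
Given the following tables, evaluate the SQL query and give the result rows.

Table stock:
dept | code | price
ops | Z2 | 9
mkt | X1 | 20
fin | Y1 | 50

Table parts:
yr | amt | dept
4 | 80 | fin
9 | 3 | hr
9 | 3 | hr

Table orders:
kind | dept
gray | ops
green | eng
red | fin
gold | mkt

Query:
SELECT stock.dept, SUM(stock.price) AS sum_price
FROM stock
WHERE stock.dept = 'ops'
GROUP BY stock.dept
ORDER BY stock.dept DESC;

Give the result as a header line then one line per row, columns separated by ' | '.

== RESULT ==
stock.dept | sum_price
ops | 9

Derivation:
After WHERE (1 rows):
stock.dept | stock.code | stock.price
ops | Z2 | 9
After GROUP BY (1 rows):
stock.dept | sum_price
ops | 9
After ORDER BY (1 rows):
stock.dept | sum_price
ops | 9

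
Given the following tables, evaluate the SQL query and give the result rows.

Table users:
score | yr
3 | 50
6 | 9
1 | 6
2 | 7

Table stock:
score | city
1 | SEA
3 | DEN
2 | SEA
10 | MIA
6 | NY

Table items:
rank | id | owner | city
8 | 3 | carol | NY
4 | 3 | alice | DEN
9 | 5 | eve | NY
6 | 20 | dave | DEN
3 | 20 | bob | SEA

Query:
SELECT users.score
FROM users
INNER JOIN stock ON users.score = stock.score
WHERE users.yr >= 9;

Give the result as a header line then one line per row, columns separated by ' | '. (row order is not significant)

After JOIN stock (4 rows):
users.score | users.yr | stock.score | stock.city
3 | 50 | 3 | DEN
6 | 9 | 6 | NY
1 | 6 | 1 | SEA
2 | 7 | 2 | SEA
After WHERE (2 rows):
users.score | users.yr | stock.score | stock.city
3 | 50 | 3 | DEN
6 | 9 | 6 | NY
After SELECT (2 rows):
users.score
3
6

== RESULT ==
users.score
3
6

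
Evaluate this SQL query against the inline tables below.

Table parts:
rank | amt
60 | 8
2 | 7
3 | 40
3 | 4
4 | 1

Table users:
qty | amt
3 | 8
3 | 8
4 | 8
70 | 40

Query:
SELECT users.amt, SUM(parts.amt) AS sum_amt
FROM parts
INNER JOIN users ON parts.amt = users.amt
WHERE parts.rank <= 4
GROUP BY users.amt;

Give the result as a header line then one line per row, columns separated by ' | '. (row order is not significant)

== RESULT ==
users.amt | sum_amt
40 | 40

Derivation:
After JOIN users (4 rows):
parts.rank | parts.amt | users.qty | users.amt
60 | 8 | 3 | 8
60 | 8 | 3 | 8
60 | 8 | 4 | 8
3 | 40 | 70 | 40
After WHERE (1 rows):
parts.rank | parts.amt | users.qty | users.amt
3 | 40 | 70 | 40
After GROUP BY (1 rows):
users.amt | sum_amt
40 | 40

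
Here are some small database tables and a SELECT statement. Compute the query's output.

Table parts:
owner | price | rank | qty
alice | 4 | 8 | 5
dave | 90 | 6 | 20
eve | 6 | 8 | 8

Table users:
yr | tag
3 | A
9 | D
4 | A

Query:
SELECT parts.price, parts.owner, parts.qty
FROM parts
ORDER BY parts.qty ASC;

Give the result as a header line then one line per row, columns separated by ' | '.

After SELECT (3 rows):
parts.price | parts.owner | parts.qty
4 | alice | 5
90 | dave | 20
6 | eve | 8
After ORDER BY (3 rows):
parts.price | parts.owner | parts.qty
4 | alice | 5
6 | eve | 8
90 | dave | 20

== RESULT ==
parts.price | parts.owner | parts.qty
4 | alice | 5
6 | eve | 8
90 | dave | 20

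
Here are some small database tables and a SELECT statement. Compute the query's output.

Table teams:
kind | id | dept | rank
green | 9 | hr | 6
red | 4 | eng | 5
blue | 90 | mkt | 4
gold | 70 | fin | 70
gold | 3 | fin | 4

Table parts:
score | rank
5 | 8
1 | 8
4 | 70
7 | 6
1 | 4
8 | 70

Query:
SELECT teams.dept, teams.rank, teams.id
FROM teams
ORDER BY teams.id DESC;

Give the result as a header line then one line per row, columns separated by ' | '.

After SELECT (5 rows):
teams.dept | teams.rank | teams.id
hr | 6 | 9
eng | 5 | 4
mkt | 4 | 90
fin | 70 | 70
fin | 4 | 3
After ORDER BY (5 rows):
teams.dept | teams.rank | teams.id
mkt | 4 | 90
fin | 70 | 70
hr | 6 | 9
eng | 5 | 4
fin | 4 | 3

== RESULT ==
teams.dept | teams.rank | teams.id
mkt | 4 | 90
fin | 70 | 70
hr | 6 | 9
eng | 5 | 4
fin | 4 | 3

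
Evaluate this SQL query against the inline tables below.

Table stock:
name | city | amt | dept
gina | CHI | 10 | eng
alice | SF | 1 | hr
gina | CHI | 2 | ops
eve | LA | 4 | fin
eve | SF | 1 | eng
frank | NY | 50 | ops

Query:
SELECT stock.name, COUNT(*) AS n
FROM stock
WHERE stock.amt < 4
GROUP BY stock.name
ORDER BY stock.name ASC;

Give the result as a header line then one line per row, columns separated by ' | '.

After WHERE (3 rows):
stock.name | stock.city | stock.amt | stock.dept
alice | SF | 1 | hr
gina | CHI | 2 | ops
eve | SF | 1 | eng
After GROUP BY (3 rows):
stock.name | n
alice | 1
gina | 1
eve | 1
After ORDER BY (3 rows):
stock.name | n
alice | 1
eve | 1
gina | 1

== RESULT ==
stock.name | n
alice | 1
eve | 1
gina | 1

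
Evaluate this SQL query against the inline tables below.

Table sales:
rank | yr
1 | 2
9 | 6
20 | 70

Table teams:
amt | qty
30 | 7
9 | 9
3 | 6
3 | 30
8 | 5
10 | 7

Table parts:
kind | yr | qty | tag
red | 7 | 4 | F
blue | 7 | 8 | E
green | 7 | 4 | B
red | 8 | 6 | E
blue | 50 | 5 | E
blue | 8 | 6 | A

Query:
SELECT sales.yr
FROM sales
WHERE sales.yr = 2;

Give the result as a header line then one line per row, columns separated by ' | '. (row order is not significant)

After WHERE (1 rows):
sales.rank | sales.yr
1 | 2
After SELECT (1 rows):
sales.yr
2

== RESULT ==
sales.yr
2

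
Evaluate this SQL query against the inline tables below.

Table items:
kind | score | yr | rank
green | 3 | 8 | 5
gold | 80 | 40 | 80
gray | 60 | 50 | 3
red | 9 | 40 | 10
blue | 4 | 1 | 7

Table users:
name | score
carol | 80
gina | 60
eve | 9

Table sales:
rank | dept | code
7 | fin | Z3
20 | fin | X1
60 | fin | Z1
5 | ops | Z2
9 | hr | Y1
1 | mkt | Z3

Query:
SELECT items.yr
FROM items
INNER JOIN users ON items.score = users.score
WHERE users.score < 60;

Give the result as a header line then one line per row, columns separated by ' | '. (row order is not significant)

After JOIN users (3 rows):
items.kind | items.score | items.yr | items.rank | users.name | users.score
gold | 80 | 40 | 80 | carol | 80
gray | 60 | 50 | 3 | gina | 60
red | 9 | 40 | 10 | eve | 9
After WHERE (1 rows):
items.kind | items.score | items.yr | items.rank | users.name | users.score
red | 9 | 40 | 10 | eve | 9
After SELECT (1 rows):
items.yr
40

== RESULT ==
items.yr
40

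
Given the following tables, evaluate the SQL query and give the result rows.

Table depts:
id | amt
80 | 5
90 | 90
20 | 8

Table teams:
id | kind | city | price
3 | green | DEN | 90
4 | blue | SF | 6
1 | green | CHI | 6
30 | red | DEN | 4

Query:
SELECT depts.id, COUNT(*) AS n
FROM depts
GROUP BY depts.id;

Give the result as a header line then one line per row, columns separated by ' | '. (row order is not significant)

After GROUP BY (3 rows):
depts.id | n
80 | 1
90 | 1
20 | 1

== RESULT ==
depts.id | n
80 | 1
90 | 1
20 | 1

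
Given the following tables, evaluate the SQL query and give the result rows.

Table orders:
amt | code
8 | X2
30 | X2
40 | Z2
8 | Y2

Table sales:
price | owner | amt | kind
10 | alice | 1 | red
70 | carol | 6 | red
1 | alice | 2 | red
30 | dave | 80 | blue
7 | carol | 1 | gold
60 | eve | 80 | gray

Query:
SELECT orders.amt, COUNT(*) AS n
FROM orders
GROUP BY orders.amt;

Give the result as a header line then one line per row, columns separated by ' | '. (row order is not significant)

== RESULT ==
orders.amt | n
8 | 2
30 | 1
40 | 1

Derivation:
After GROUP BY (3 rows):
orders.amt | n
8 | 2
30 | 1
40 | 1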